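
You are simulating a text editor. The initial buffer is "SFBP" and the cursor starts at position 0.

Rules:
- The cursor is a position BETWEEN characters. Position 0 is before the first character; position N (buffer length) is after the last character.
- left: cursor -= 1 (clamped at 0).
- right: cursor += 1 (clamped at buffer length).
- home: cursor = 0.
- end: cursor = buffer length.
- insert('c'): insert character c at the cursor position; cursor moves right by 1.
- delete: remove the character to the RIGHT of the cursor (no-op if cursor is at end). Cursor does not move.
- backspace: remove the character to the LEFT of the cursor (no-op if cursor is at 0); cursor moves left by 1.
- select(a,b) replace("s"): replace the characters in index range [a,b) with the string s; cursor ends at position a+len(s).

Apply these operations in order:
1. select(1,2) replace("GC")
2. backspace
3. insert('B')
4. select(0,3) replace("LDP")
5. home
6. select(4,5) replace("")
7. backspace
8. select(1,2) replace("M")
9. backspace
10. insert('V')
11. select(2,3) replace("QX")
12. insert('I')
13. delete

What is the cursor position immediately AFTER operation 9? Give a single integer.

Answer: 1

Derivation:
After op 1 (select(1,2) replace("GC")): buf='SGCBP' cursor=3
After op 2 (backspace): buf='SGBP' cursor=2
After op 3 (insert('B')): buf='SGBBP' cursor=3
After op 4 (select(0,3) replace("LDP")): buf='LDPBP' cursor=3
After op 5 (home): buf='LDPBP' cursor=0
After op 6 (select(4,5) replace("")): buf='LDPB' cursor=4
After op 7 (backspace): buf='LDP' cursor=3
After op 8 (select(1,2) replace("M")): buf='LMP' cursor=2
After op 9 (backspace): buf='LP' cursor=1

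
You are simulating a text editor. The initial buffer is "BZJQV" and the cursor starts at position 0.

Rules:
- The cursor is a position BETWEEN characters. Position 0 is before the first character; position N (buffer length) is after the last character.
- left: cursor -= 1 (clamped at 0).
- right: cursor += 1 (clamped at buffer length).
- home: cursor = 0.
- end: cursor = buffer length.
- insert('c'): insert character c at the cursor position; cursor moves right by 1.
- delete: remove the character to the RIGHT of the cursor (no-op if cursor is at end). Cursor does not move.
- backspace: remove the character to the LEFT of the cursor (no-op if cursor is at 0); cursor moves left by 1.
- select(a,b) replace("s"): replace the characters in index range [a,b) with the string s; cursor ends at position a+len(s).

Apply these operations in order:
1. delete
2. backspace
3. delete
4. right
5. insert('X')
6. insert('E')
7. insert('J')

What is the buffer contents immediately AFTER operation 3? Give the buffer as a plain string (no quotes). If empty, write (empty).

After op 1 (delete): buf='ZJQV' cursor=0
After op 2 (backspace): buf='ZJQV' cursor=0
After op 3 (delete): buf='JQV' cursor=0

Answer: JQV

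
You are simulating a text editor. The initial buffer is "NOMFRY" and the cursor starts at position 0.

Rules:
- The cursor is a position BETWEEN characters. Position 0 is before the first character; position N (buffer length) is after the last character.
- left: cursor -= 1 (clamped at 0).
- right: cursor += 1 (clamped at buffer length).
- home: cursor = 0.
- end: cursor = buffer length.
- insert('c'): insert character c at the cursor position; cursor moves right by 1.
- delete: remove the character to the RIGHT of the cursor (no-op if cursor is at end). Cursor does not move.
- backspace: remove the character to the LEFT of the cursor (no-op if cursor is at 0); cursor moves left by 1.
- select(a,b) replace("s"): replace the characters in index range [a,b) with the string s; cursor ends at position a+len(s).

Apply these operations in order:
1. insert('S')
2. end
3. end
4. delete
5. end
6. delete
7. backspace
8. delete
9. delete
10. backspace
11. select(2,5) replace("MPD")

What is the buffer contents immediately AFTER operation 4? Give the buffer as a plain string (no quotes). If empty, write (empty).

After op 1 (insert('S')): buf='SNOMFRY' cursor=1
After op 2 (end): buf='SNOMFRY' cursor=7
After op 3 (end): buf='SNOMFRY' cursor=7
After op 4 (delete): buf='SNOMFRY' cursor=7

Answer: SNOMFRY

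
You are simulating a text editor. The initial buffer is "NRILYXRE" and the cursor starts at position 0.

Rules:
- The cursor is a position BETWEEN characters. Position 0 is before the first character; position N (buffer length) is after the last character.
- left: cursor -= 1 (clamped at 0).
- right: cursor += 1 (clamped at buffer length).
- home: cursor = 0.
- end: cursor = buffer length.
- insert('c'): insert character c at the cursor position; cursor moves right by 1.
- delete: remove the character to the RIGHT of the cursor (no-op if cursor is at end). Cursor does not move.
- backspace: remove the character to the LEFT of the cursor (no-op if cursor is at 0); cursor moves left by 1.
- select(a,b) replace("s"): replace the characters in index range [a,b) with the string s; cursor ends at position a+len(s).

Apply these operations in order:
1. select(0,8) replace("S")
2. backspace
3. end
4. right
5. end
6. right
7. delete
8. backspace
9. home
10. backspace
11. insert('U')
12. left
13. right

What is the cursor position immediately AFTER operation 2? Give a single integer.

After op 1 (select(0,8) replace("S")): buf='S' cursor=1
After op 2 (backspace): buf='(empty)' cursor=0

Answer: 0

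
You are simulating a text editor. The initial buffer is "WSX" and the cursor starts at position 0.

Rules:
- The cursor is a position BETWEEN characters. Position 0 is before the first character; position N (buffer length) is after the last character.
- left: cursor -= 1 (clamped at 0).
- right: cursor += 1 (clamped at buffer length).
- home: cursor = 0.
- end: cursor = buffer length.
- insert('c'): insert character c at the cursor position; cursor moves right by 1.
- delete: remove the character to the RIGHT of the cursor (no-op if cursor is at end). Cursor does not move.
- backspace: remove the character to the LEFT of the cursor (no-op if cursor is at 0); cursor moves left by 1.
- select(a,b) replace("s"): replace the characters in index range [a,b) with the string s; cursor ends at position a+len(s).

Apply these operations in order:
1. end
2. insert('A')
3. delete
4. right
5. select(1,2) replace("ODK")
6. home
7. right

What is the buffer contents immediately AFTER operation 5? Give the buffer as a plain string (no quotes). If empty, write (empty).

After op 1 (end): buf='WSX' cursor=3
After op 2 (insert('A')): buf='WSXA' cursor=4
After op 3 (delete): buf='WSXA' cursor=4
After op 4 (right): buf='WSXA' cursor=4
After op 5 (select(1,2) replace("ODK")): buf='WODKXA' cursor=4

Answer: WODKXA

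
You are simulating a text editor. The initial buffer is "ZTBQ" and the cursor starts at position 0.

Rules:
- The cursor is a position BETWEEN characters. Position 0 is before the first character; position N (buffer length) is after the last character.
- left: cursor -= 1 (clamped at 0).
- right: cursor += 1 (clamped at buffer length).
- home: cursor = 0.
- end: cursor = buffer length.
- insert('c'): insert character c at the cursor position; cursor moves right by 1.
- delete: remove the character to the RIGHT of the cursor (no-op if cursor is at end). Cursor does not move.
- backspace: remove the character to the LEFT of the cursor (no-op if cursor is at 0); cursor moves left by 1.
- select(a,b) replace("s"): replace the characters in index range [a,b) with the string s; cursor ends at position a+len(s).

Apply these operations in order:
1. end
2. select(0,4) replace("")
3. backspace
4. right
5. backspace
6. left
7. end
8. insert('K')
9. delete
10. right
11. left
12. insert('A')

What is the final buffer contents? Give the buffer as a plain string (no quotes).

Answer: AK

Derivation:
After op 1 (end): buf='ZTBQ' cursor=4
After op 2 (select(0,4) replace("")): buf='(empty)' cursor=0
After op 3 (backspace): buf='(empty)' cursor=0
After op 4 (right): buf='(empty)' cursor=0
After op 5 (backspace): buf='(empty)' cursor=0
After op 6 (left): buf='(empty)' cursor=0
After op 7 (end): buf='(empty)' cursor=0
After op 8 (insert('K')): buf='K' cursor=1
After op 9 (delete): buf='K' cursor=1
After op 10 (right): buf='K' cursor=1
After op 11 (left): buf='K' cursor=0
After op 12 (insert('A')): buf='AK' cursor=1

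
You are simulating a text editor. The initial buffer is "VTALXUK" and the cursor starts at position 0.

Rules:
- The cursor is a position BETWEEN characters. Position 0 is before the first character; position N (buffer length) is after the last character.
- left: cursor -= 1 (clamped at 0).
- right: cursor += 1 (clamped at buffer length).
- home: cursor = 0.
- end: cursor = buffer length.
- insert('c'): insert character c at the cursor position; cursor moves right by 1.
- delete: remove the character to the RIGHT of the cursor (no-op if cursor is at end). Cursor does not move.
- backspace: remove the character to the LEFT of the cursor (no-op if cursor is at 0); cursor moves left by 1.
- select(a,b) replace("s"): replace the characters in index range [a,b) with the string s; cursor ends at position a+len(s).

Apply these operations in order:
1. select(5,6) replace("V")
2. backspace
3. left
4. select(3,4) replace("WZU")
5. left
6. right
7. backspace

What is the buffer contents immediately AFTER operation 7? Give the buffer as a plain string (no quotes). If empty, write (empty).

After op 1 (select(5,6) replace("V")): buf='VTALXVK' cursor=6
After op 2 (backspace): buf='VTALXK' cursor=5
After op 3 (left): buf='VTALXK' cursor=4
After op 4 (select(3,4) replace("WZU")): buf='VTAWZUXK' cursor=6
After op 5 (left): buf='VTAWZUXK' cursor=5
After op 6 (right): buf='VTAWZUXK' cursor=6
After op 7 (backspace): buf='VTAWZXK' cursor=5

Answer: VTAWZXK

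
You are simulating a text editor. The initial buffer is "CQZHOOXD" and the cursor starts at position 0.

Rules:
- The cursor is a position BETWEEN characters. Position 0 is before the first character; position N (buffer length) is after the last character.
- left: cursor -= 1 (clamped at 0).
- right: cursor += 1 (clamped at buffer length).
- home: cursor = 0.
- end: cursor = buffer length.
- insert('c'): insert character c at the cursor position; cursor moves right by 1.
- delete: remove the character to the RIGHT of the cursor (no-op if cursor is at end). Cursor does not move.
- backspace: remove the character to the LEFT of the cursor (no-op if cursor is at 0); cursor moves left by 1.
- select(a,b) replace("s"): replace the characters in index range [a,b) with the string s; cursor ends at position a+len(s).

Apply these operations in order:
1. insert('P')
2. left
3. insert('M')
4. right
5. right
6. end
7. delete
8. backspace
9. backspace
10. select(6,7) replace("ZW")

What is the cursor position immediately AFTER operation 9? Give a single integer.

Answer: 8

Derivation:
After op 1 (insert('P')): buf='PCQZHOOXD' cursor=1
After op 2 (left): buf='PCQZHOOXD' cursor=0
After op 3 (insert('M')): buf='MPCQZHOOXD' cursor=1
After op 4 (right): buf='MPCQZHOOXD' cursor=2
After op 5 (right): buf='MPCQZHOOXD' cursor=3
After op 6 (end): buf='MPCQZHOOXD' cursor=10
After op 7 (delete): buf='MPCQZHOOXD' cursor=10
After op 8 (backspace): buf='MPCQZHOOX' cursor=9
After op 9 (backspace): buf='MPCQZHOO' cursor=8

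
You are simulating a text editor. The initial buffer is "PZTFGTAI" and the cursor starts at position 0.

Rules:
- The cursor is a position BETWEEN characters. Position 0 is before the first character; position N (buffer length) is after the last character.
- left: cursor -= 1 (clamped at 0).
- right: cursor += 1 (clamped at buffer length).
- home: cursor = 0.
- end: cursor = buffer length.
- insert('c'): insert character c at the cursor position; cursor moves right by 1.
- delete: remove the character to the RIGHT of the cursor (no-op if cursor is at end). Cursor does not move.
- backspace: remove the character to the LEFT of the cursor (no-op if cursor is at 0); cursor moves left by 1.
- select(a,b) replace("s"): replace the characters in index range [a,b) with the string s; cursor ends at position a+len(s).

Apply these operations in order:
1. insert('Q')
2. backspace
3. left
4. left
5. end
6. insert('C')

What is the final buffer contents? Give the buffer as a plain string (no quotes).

Answer: PZTFGTAIC

Derivation:
After op 1 (insert('Q')): buf='QPZTFGTAI' cursor=1
After op 2 (backspace): buf='PZTFGTAI' cursor=0
After op 3 (left): buf='PZTFGTAI' cursor=0
After op 4 (left): buf='PZTFGTAI' cursor=0
After op 5 (end): buf='PZTFGTAI' cursor=8
After op 6 (insert('C')): buf='PZTFGTAIC' cursor=9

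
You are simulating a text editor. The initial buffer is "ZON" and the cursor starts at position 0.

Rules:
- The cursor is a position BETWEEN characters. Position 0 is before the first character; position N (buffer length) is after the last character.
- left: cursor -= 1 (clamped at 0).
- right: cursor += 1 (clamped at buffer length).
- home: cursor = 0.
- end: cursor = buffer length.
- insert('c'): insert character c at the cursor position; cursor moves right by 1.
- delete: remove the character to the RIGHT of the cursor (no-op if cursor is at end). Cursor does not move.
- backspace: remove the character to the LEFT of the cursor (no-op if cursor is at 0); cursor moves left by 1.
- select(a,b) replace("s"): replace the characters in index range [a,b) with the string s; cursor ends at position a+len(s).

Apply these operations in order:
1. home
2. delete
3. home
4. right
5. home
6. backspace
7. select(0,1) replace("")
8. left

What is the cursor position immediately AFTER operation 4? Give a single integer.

Answer: 1

Derivation:
After op 1 (home): buf='ZON' cursor=0
After op 2 (delete): buf='ON' cursor=0
After op 3 (home): buf='ON' cursor=0
After op 4 (right): buf='ON' cursor=1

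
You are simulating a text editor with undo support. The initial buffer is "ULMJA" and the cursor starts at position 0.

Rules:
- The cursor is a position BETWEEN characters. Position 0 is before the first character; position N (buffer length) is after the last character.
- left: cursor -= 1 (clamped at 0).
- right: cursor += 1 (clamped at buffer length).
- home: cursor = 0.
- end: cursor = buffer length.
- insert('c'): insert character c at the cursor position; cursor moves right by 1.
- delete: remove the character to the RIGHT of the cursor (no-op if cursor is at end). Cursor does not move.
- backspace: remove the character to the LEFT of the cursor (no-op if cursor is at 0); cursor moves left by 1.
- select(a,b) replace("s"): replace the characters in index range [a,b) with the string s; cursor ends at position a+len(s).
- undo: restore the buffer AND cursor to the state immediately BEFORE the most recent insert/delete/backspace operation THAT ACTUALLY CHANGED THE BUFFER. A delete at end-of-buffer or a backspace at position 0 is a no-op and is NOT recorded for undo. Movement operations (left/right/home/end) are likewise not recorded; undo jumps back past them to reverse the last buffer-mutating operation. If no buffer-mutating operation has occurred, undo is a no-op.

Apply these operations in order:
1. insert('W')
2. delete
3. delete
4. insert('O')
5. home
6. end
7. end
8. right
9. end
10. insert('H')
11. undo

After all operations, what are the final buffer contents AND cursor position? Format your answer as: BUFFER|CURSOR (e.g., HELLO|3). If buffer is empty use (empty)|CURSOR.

After op 1 (insert('W')): buf='WULMJA' cursor=1
After op 2 (delete): buf='WLMJA' cursor=1
After op 3 (delete): buf='WMJA' cursor=1
After op 4 (insert('O')): buf='WOMJA' cursor=2
After op 5 (home): buf='WOMJA' cursor=0
After op 6 (end): buf='WOMJA' cursor=5
After op 7 (end): buf='WOMJA' cursor=5
After op 8 (right): buf='WOMJA' cursor=5
After op 9 (end): buf='WOMJA' cursor=5
After op 10 (insert('H')): buf='WOMJAH' cursor=6
After op 11 (undo): buf='WOMJA' cursor=5

Answer: WOMJA|5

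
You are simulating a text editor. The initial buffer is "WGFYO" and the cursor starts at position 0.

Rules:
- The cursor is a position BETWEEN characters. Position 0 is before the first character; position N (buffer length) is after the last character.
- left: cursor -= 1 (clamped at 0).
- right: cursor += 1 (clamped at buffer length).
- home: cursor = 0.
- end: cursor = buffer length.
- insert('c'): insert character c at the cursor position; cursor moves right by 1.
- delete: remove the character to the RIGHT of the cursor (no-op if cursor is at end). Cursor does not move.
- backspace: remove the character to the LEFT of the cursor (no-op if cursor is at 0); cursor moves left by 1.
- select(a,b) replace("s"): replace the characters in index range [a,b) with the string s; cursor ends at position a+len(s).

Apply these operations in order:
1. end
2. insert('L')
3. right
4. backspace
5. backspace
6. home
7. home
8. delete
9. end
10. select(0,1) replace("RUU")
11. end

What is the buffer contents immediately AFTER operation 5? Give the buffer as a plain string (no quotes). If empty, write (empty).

Answer: WGFY

Derivation:
After op 1 (end): buf='WGFYO' cursor=5
After op 2 (insert('L')): buf='WGFYOL' cursor=6
After op 3 (right): buf='WGFYOL' cursor=6
After op 4 (backspace): buf='WGFYO' cursor=5
After op 5 (backspace): buf='WGFY' cursor=4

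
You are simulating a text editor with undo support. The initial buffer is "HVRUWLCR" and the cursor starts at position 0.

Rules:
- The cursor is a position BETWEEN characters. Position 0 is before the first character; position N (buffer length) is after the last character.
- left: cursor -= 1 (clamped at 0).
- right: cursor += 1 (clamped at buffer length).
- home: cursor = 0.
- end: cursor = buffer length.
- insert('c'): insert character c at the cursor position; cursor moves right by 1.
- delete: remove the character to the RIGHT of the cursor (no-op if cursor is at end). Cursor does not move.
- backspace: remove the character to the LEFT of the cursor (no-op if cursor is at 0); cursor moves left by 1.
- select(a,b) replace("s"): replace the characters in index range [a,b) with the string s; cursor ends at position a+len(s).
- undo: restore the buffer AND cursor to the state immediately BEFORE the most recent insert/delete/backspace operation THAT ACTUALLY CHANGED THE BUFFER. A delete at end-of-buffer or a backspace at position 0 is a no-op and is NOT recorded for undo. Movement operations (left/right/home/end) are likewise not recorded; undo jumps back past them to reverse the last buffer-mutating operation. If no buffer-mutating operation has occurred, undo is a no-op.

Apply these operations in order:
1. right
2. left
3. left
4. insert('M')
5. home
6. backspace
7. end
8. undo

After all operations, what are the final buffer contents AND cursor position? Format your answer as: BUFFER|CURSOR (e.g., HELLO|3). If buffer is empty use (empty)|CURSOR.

After op 1 (right): buf='HVRUWLCR' cursor=1
After op 2 (left): buf='HVRUWLCR' cursor=0
After op 3 (left): buf='HVRUWLCR' cursor=0
After op 4 (insert('M')): buf='MHVRUWLCR' cursor=1
After op 5 (home): buf='MHVRUWLCR' cursor=0
After op 6 (backspace): buf='MHVRUWLCR' cursor=0
After op 7 (end): buf='MHVRUWLCR' cursor=9
After op 8 (undo): buf='HVRUWLCR' cursor=0

Answer: HVRUWLCR|0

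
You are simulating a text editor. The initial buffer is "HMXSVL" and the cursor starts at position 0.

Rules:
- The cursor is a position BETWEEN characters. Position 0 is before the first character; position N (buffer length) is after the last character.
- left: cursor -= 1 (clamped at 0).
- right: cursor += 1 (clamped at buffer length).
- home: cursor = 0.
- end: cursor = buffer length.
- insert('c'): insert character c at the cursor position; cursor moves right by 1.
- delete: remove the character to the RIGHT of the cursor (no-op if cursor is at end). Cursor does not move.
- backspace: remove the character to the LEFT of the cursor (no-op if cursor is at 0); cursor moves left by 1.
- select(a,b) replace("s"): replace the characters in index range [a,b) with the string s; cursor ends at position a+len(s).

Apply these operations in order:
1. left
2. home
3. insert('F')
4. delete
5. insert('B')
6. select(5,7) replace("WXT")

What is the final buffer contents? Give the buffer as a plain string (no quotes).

After op 1 (left): buf='HMXSVL' cursor=0
After op 2 (home): buf='HMXSVL' cursor=0
After op 3 (insert('F')): buf='FHMXSVL' cursor=1
After op 4 (delete): buf='FMXSVL' cursor=1
After op 5 (insert('B')): buf='FBMXSVL' cursor=2
After op 6 (select(5,7) replace("WXT")): buf='FBMXSWXT' cursor=8

Answer: FBMXSWXT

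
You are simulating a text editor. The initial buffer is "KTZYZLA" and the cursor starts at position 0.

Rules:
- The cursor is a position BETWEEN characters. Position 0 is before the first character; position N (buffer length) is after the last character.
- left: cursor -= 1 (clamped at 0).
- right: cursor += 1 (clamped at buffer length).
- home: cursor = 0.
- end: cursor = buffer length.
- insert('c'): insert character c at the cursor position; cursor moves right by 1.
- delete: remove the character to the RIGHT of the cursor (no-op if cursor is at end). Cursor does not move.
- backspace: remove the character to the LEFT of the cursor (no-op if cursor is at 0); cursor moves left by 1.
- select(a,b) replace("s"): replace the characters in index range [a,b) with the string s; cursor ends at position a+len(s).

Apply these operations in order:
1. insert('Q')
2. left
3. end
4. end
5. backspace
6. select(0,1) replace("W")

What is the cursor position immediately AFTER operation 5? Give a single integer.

After op 1 (insert('Q')): buf='QKTZYZLA' cursor=1
After op 2 (left): buf='QKTZYZLA' cursor=0
After op 3 (end): buf='QKTZYZLA' cursor=8
After op 4 (end): buf='QKTZYZLA' cursor=8
After op 5 (backspace): buf='QKTZYZL' cursor=7

Answer: 7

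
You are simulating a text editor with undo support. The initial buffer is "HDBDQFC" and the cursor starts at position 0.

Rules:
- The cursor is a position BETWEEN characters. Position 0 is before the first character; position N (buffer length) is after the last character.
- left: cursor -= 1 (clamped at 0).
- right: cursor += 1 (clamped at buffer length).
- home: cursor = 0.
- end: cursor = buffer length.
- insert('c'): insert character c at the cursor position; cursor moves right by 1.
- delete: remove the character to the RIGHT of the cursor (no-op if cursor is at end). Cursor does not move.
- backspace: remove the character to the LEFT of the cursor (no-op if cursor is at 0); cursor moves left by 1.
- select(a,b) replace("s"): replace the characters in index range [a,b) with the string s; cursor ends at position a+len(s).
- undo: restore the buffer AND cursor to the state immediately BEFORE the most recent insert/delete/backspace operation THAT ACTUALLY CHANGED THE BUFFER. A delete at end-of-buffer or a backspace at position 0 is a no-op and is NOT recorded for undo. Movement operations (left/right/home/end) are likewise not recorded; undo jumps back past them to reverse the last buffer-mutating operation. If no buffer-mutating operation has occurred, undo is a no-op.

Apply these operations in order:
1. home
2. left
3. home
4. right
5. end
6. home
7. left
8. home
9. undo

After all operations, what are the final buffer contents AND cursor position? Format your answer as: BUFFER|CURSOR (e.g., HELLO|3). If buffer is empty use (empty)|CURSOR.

After op 1 (home): buf='HDBDQFC' cursor=0
After op 2 (left): buf='HDBDQFC' cursor=0
After op 3 (home): buf='HDBDQFC' cursor=0
After op 4 (right): buf='HDBDQFC' cursor=1
After op 5 (end): buf='HDBDQFC' cursor=7
After op 6 (home): buf='HDBDQFC' cursor=0
After op 7 (left): buf='HDBDQFC' cursor=0
After op 8 (home): buf='HDBDQFC' cursor=0
After op 9 (undo): buf='HDBDQFC' cursor=0

Answer: HDBDQFC|0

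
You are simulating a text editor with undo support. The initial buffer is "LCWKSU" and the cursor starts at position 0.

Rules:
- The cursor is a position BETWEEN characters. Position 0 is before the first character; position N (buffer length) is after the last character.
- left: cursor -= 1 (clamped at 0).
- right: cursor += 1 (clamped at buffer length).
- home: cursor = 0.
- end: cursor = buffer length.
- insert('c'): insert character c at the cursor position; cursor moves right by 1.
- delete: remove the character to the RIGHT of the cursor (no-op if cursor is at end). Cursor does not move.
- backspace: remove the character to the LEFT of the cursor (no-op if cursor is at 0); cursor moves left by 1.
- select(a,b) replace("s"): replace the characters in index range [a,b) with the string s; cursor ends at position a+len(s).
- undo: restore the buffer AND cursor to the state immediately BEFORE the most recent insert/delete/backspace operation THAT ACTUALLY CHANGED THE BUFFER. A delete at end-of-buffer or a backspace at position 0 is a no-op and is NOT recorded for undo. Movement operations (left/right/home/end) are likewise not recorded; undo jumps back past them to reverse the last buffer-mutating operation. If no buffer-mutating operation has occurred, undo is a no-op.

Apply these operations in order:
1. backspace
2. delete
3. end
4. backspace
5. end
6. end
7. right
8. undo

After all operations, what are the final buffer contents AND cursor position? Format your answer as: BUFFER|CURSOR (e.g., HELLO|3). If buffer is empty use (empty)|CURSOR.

Answer: CWKSU|5

Derivation:
After op 1 (backspace): buf='LCWKSU' cursor=0
After op 2 (delete): buf='CWKSU' cursor=0
After op 3 (end): buf='CWKSU' cursor=5
After op 4 (backspace): buf='CWKS' cursor=4
After op 5 (end): buf='CWKS' cursor=4
After op 6 (end): buf='CWKS' cursor=4
After op 7 (right): buf='CWKS' cursor=4
After op 8 (undo): buf='CWKSU' cursor=5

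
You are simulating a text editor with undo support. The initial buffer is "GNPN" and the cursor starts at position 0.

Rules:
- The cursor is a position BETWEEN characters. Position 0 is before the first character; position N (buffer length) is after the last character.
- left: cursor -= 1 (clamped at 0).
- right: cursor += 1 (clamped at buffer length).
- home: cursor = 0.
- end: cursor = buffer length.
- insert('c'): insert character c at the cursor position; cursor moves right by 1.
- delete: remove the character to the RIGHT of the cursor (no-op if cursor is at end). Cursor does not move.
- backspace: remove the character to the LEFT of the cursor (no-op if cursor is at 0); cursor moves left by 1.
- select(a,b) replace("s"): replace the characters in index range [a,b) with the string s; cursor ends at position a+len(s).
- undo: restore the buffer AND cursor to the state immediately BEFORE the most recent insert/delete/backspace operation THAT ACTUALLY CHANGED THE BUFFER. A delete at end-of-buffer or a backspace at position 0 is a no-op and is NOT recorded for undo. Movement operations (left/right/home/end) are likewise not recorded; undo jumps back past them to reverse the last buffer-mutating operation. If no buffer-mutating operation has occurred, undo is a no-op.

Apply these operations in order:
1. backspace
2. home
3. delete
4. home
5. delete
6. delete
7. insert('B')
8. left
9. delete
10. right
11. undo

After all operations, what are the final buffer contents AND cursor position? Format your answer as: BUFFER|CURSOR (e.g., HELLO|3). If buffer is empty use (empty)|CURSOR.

Answer: BN|0

Derivation:
After op 1 (backspace): buf='GNPN' cursor=0
After op 2 (home): buf='GNPN' cursor=0
After op 3 (delete): buf='NPN' cursor=0
After op 4 (home): buf='NPN' cursor=0
After op 5 (delete): buf='PN' cursor=0
After op 6 (delete): buf='N' cursor=0
After op 7 (insert('B')): buf='BN' cursor=1
After op 8 (left): buf='BN' cursor=0
After op 9 (delete): buf='N' cursor=0
After op 10 (right): buf='N' cursor=1
After op 11 (undo): buf='BN' cursor=0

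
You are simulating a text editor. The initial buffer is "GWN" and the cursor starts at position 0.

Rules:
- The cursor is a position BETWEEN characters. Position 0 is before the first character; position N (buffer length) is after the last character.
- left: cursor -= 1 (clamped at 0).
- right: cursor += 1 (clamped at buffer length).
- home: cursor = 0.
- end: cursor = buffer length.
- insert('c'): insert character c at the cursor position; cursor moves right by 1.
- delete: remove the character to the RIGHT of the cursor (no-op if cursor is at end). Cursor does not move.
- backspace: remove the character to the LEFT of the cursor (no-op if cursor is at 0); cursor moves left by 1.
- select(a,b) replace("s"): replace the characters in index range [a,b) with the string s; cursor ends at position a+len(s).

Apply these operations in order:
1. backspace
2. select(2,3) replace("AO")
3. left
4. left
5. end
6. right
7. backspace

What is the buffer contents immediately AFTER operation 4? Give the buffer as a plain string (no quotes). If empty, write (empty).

After op 1 (backspace): buf='GWN' cursor=0
After op 2 (select(2,3) replace("AO")): buf='GWAO' cursor=4
After op 3 (left): buf='GWAO' cursor=3
After op 4 (left): buf='GWAO' cursor=2

Answer: GWAO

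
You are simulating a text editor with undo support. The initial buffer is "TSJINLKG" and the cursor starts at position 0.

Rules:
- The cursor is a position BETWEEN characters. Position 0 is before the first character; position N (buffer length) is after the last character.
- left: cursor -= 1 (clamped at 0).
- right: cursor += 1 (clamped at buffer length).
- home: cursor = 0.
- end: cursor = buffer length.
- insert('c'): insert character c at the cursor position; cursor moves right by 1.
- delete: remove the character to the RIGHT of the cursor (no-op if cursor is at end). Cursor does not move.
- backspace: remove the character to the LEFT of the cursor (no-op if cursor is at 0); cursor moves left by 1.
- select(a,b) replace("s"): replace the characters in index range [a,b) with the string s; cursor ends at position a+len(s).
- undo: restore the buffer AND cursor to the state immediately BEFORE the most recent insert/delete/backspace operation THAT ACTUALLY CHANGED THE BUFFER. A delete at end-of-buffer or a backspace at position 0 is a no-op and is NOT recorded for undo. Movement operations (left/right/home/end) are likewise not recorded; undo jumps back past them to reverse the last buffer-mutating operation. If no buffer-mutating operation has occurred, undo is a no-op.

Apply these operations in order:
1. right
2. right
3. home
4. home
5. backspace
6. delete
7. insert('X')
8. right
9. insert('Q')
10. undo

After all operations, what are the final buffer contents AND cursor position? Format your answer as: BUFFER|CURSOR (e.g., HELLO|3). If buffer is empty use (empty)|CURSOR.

Answer: XSJINLKG|2

Derivation:
After op 1 (right): buf='TSJINLKG' cursor=1
After op 2 (right): buf='TSJINLKG' cursor=2
After op 3 (home): buf='TSJINLKG' cursor=0
After op 4 (home): buf='TSJINLKG' cursor=0
After op 5 (backspace): buf='TSJINLKG' cursor=0
After op 6 (delete): buf='SJINLKG' cursor=0
After op 7 (insert('X')): buf='XSJINLKG' cursor=1
After op 8 (right): buf='XSJINLKG' cursor=2
After op 9 (insert('Q')): buf='XSQJINLKG' cursor=3
After op 10 (undo): buf='XSJINLKG' cursor=2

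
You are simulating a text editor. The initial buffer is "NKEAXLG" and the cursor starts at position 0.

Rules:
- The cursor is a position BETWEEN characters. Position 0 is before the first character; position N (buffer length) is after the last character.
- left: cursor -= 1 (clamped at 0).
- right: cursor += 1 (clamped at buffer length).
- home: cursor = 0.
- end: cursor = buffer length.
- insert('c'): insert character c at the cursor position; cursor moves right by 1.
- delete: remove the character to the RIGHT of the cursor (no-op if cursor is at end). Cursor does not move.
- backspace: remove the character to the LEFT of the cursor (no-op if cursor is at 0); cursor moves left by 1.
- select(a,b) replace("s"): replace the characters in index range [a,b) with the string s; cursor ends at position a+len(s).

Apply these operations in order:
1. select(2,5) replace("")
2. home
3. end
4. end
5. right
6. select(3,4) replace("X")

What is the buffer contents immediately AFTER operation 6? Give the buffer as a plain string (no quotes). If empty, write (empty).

Answer: NKLX

Derivation:
After op 1 (select(2,5) replace("")): buf='NKLG' cursor=2
After op 2 (home): buf='NKLG' cursor=0
After op 3 (end): buf='NKLG' cursor=4
After op 4 (end): buf='NKLG' cursor=4
After op 5 (right): buf='NKLG' cursor=4
After op 6 (select(3,4) replace("X")): buf='NKLX' cursor=4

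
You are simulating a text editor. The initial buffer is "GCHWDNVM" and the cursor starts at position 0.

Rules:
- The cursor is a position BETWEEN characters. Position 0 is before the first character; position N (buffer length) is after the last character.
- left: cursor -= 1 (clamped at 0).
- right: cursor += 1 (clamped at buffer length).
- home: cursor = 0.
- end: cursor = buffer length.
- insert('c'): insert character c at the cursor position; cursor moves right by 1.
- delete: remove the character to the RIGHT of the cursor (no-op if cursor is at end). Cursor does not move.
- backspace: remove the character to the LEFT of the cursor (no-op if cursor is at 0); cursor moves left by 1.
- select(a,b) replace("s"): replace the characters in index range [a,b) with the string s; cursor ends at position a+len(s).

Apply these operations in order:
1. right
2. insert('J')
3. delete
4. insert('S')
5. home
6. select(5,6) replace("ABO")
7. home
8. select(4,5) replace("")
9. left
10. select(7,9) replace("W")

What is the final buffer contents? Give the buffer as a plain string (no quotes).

After op 1 (right): buf='GCHWDNVM' cursor=1
After op 2 (insert('J')): buf='GJCHWDNVM' cursor=2
After op 3 (delete): buf='GJHWDNVM' cursor=2
After op 4 (insert('S')): buf='GJSHWDNVM' cursor=3
After op 5 (home): buf='GJSHWDNVM' cursor=0
After op 6 (select(5,6) replace("ABO")): buf='GJSHWABONVM' cursor=8
After op 7 (home): buf='GJSHWABONVM' cursor=0
After op 8 (select(4,5) replace("")): buf='GJSHABONVM' cursor=4
After op 9 (left): buf='GJSHABONVM' cursor=3
After op 10 (select(7,9) replace("W")): buf='GJSHABOWM' cursor=8

Answer: GJSHABOWM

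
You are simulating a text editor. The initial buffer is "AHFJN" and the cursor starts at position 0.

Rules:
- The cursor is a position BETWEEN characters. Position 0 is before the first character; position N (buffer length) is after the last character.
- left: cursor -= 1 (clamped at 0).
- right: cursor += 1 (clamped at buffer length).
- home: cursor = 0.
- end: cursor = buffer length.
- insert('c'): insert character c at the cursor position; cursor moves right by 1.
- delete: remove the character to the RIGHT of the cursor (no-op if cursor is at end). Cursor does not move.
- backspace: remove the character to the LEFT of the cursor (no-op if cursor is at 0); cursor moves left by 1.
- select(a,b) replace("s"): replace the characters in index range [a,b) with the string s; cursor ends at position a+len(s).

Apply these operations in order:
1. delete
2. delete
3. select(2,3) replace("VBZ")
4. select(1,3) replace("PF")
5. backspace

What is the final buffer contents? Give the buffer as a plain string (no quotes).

Answer: FPBZ

Derivation:
After op 1 (delete): buf='HFJN' cursor=0
After op 2 (delete): buf='FJN' cursor=0
After op 3 (select(2,3) replace("VBZ")): buf='FJVBZ' cursor=5
After op 4 (select(1,3) replace("PF")): buf='FPFBZ' cursor=3
After op 5 (backspace): buf='FPBZ' cursor=2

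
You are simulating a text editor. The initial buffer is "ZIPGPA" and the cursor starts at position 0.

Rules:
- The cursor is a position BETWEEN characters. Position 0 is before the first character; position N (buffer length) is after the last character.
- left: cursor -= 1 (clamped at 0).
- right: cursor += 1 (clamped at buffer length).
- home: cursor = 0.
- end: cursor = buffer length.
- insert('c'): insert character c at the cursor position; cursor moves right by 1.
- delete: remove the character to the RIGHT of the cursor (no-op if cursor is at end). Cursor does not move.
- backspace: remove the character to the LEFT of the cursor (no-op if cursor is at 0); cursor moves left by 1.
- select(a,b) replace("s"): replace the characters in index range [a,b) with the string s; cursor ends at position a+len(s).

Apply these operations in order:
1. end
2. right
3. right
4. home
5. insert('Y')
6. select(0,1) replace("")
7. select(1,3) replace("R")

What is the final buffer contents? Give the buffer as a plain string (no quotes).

Answer: ZRGPA

Derivation:
After op 1 (end): buf='ZIPGPA' cursor=6
After op 2 (right): buf='ZIPGPA' cursor=6
After op 3 (right): buf='ZIPGPA' cursor=6
After op 4 (home): buf='ZIPGPA' cursor=0
After op 5 (insert('Y')): buf='YZIPGPA' cursor=1
After op 6 (select(0,1) replace("")): buf='ZIPGPA' cursor=0
After op 7 (select(1,3) replace("R")): buf='ZRGPA' cursor=2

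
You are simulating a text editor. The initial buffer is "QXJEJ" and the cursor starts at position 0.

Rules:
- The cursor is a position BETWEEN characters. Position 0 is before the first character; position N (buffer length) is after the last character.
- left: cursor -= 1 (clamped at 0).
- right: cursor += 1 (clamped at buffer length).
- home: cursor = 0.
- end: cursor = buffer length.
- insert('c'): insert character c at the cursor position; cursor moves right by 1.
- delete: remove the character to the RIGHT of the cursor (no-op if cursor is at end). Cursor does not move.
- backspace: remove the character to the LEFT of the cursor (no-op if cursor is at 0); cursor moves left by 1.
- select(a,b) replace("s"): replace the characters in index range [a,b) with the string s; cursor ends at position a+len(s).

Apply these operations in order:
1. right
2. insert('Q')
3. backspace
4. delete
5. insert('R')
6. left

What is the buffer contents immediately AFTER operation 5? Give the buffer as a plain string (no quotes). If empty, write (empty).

Answer: QRJEJ

Derivation:
After op 1 (right): buf='QXJEJ' cursor=1
After op 2 (insert('Q')): buf='QQXJEJ' cursor=2
After op 3 (backspace): buf='QXJEJ' cursor=1
After op 4 (delete): buf='QJEJ' cursor=1
After op 5 (insert('R')): buf='QRJEJ' cursor=2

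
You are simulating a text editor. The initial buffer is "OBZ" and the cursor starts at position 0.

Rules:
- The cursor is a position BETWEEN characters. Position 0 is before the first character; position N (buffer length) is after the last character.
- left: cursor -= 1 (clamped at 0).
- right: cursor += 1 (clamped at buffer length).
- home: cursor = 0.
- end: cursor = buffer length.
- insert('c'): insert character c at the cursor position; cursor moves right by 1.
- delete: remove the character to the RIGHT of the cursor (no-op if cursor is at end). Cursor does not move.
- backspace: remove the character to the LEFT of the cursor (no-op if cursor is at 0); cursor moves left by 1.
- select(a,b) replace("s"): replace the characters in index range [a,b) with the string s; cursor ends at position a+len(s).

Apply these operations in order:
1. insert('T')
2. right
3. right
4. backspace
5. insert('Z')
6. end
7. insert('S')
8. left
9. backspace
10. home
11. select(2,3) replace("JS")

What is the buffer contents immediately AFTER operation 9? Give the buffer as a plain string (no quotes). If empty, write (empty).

Answer: TOZS

Derivation:
After op 1 (insert('T')): buf='TOBZ' cursor=1
After op 2 (right): buf='TOBZ' cursor=2
After op 3 (right): buf='TOBZ' cursor=3
After op 4 (backspace): buf='TOZ' cursor=2
After op 5 (insert('Z')): buf='TOZZ' cursor=3
After op 6 (end): buf='TOZZ' cursor=4
After op 7 (insert('S')): buf='TOZZS' cursor=5
After op 8 (left): buf='TOZZS' cursor=4
After op 9 (backspace): buf='TOZS' cursor=3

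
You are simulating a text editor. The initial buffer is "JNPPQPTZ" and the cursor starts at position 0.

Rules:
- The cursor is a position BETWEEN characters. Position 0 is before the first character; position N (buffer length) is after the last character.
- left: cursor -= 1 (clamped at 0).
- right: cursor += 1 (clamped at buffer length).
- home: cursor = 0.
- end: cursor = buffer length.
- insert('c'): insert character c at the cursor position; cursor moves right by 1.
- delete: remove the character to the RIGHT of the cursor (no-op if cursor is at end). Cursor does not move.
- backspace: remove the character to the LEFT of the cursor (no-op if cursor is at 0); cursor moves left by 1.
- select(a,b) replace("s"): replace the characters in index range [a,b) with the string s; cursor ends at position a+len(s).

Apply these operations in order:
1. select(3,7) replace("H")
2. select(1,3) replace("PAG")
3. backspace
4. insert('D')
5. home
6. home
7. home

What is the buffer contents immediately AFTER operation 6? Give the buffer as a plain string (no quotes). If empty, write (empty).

Answer: JPADHZ

Derivation:
After op 1 (select(3,7) replace("H")): buf='JNPHZ' cursor=4
After op 2 (select(1,3) replace("PAG")): buf='JPAGHZ' cursor=4
After op 3 (backspace): buf='JPAHZ' cursor=3
After op 4 (insert('D')): buf='JPADHZ' cursor=4
After op 5 (home): buf='JPADHZ' cursor=0
After op 6 (home): buf='JPADHZ' cursor=0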